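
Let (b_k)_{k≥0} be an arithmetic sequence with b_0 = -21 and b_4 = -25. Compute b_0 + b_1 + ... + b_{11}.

-318

Common difference d = (-25 - (-21)) / (4 - 0) = -1.
b_k = -21 + (k - 0)·(-1).
b_{11} = -32; S = 12·(-21 + (-32))/2 = -318.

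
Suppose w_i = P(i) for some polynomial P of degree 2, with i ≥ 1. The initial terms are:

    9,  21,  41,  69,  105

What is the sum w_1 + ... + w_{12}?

2660

1st diffs: 12, 20, 28, 36.
2nd diffs: 8, 8, 8 (constant).
Newton forward-difference form: w_i = 9 + 12·C(i-1,1) + 8·C(i-1,2).
Continuing: …, 149, 201, 261, 329, …, w_{12} = 581.
Summing i = 1..12 (12 terms) gives 2660.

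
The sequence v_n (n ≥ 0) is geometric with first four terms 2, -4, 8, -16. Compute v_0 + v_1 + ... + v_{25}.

Common ratio r = -2.
v_n = 2·(-2)^(n-0).
S = 2·((-2)^26 - 1)/(-2 - 1) = 2·(67108864 - 1)/(-3) = -44739242.

-44739242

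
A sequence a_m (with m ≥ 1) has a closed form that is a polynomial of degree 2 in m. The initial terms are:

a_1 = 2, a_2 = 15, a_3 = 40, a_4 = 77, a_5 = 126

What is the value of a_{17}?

1650

1st diffs: 13, 25, 37, 49.
2nd diffs: 12, 12, 12 (constant).
Newton forward-difference form: a_m = 2 + 13·C(m-1,1) + 12·C(m-1,2).
At m = 17: m-1 = 16, so a_{17} = 2 + 208 + 1440 = 1650.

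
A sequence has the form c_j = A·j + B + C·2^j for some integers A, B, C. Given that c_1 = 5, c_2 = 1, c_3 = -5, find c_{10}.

-1035

Plug in j = 1, 2, 3: A + B + 2C = 5; 2A + B + 4C = 1; 3A + B + 8C = -5.
Subtracting the first from the second: A + 2C = -4.
Subtracting the second from the third: A + 4C = -6.
Solving: C = -1, A = -2, then B = 9.
So c_j = -2·j + 9 + (-1)·2^j; at j=10 this is -1035.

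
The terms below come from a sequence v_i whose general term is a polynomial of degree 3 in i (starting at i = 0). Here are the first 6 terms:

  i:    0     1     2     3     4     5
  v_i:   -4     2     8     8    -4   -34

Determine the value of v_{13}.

1st diffs: 6, 6, 0, -12, -30.
2nd diffs: 0, -6, -12, -18.
3rd diffs: -6, -6, -6 (constant).
Newton forward-difference form: v_i = -4 + 6·C(i,1) + (-6)·C(i,3).
At i = 13: i = 13, so v_{13} = -4 + 78 - 1716 = -1642.

-1642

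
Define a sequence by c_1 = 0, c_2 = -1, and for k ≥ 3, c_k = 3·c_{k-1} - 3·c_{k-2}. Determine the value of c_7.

Step forward from the initial values:
c_3 = -3, c_4 = -6, c_5 = -9, c_6 = -9, c_7 = 0.

0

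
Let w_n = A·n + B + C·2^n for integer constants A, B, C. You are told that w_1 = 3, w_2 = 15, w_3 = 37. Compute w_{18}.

1310747

The three given values yield: A + B + 2C = 3; 2A + B + 4C = 15; 3A + B + 8C = 37.
Subtracting the first from the second: A + 2C = 12.
Subtracting the second from the third: A + 4C = 22.
Solving: C = 5, A = 2, then B = -9.
Therefore w_{18} = 36 + (-9) + 5·262144 = 1310747.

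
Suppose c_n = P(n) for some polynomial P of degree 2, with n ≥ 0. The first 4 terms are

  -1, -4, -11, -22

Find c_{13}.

1st diffs: -3, -7, -11.
2nd diffs: -4, -4 (constant).
So c_n = -2n^2 - n - 1.
Evaluating at n = 13 gives c_{13} = -352.

-352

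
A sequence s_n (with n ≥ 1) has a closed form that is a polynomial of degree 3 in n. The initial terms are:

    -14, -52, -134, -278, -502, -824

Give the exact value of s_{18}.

1st diffs: -38, -82, -144, -224, -322.
2nd diffs: -44, -62, -80, -98.
3rd diffs: -18, -18, -18 (constant).
Newton forward-difference form: s_n = -14 + (-38)·C(n-1,1) + (-44)·C(n-1,2) + (-18)·C(n-1,3).
At n = 18: n-1 = 17, so s_{18} = -14 - 646 - 5984 - 12240 = -18884.

-18884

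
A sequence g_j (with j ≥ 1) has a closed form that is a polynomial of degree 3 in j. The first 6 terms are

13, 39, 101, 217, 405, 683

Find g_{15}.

10205

1st diffs: 26, 62, 116, 188, 278.
2nd diffs: 36, 54, 72, 90.
3rd diffs: 18, 18, 18 (constant).
Newton forward-difference form: g_j = 13 + 26·C(j-1,1) + 36·C(j-1,2) + 18·C(j-1,3).
At j = 15: j-1 = 14, so g_{15} = 13 + 364 + 3276 + 6552 = 10205.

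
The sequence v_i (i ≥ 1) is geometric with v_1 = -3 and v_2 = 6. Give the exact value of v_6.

Common ratio r = -2.
v_i = (-3)·(-2)^(i-1).
v_6 = (-3)·(-2)^5 = 96.

96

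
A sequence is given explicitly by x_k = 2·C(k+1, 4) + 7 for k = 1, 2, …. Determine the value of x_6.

C(7, 4) = 35, so x_6 = 77.

77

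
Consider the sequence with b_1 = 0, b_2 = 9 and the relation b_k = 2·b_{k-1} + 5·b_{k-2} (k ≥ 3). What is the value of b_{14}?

17986869

Compute successive terms:
b_3 = 18; b_4 = 81; b_5 = 252; …; b_{11} = 438138; b_{12} = 1511721; b_{13} = 5214132; b_{14} = 17986869.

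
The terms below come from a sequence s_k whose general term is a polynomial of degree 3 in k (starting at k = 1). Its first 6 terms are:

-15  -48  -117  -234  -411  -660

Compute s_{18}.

-13632

1st diffs: -33, -69, -117, -177, -249.
2nd diffs: -36, -48, -60, -72.
3rd diffs: -12, -12, -12 (constant).
So s_k = -2k^3 - 6k^2 - k - 6.
Evaluating at k = 18 gives s_{18} = -13632.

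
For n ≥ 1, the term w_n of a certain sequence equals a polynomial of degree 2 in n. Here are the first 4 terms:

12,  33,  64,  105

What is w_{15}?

1st diffs: 21, 31, 41.
2nd diffs: 10, 10 (constant).
So w_n = 5n^2 + 6n + 1.
Evaluating at n = 15 gives w_{15} = 1216.

1216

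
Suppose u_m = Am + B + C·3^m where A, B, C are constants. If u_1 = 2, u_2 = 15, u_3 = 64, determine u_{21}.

31381059502

The three given values yield: A + B + 3C = 2; 2A + B + 9C = 15; 3A + B + 27C = 64.
Subtracting the first from the second: A + 6C = 13.
Subtracting the second from the third: A + 18C = 49.
Solving: C = 3, A = -5, then B = -2.
Hence u_{21} = -5·21 + (-2) + 3·10460353203 = 31381059502.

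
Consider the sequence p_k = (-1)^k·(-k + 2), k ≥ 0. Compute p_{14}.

(-1)^14 = 1; -k + 2 at k=14 is -12; so p_{14} = -12.

-12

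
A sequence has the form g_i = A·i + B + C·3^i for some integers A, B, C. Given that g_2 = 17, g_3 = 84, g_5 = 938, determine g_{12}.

2125695

Plug in i = 2, 3, 5: 2A + B + 9C = 17; 3A + B + 27C = 84; 5A + B + 243C = 938.
Subtracting the first from the second: A + 18C = 67.
Subtracting the second from the third: 2A + 216C = 854.
Solving: C = 4, A = -5, then B = -9.
So g_i = -5·i + (-9) + 4·3^i; at i=12 this is 2125695.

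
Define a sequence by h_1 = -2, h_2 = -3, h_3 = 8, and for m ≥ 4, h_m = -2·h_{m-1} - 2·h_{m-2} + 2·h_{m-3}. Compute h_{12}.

h_4 = -14;  h_5 = 6;  h_6 = 32;  h_7 = -104;  h_8 = 156;  h_9 = -40;  h_{10} = -440;  h_{11} = 1272;  h_{12} = -1744.

-1744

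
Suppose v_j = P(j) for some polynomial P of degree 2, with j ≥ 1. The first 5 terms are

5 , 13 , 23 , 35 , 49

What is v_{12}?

1st diffs: 8, 10, 12, 14.
2nd diffs: 2, 2, 2 (constant).
Newton forward-difference form: v_j = 5 + 8·C(j-1,1) + 2·C(j-1,2).
At j = 12: j-1 = 11, so v_{12} = 5 + 88 + 110 = 203.

203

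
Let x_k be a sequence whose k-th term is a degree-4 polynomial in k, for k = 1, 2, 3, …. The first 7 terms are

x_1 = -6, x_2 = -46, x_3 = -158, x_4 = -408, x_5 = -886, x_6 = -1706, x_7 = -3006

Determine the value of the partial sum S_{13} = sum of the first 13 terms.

-101868

1st diffs: -40, -112, -250, -478, -820, -1300.
2nd diffs: -72, -138, -228, -342, -480.
3rd diffs: -66, -90, -114, -138.
4th diffs: -24, -24, -24 (constant).
Newton forward-difference form: x_k = -6 + (-40)·C(k-1,1) + (-72)·C(k-1,2) + (-66)·C(k-1,3) + (-24)·C(k-1,4).
Continuing: …, -4948, -7718, -11526, -16606, …, x_{13} = -31638.
Summing k = 1..13 (13 terms) gives -101868.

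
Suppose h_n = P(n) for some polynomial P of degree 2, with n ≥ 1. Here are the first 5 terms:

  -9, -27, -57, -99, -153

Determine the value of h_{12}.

1st diffs: -18, -30, -42, -54.
2nd diffs: -12, -12, -12 (constant).
So h_n = -6n^2 - 3.
Evaluating at n = 12 gives h_{12} = -867.

-867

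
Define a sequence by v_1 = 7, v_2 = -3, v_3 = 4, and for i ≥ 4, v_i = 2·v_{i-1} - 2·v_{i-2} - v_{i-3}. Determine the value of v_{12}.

Applying the relation repeatedly:
v_4 = 7, v_5 = 9, v_6 = 0, v_7 = -25, v_8 = -59, v_9 = -68, v_{10} = 7, v_{11} = 209, v_{12} = 472.

472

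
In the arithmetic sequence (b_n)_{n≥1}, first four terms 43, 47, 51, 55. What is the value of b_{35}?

Common difference d = 4.
b_n = 43 + (n - 1)·4.
b_{35} = 43 + 34·4 = 179.

179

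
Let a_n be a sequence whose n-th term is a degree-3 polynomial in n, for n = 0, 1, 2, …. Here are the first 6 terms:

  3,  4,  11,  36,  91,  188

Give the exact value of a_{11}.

2324

1st diffs: 1, 7, 25, 55, 97.
2nd diffs: 6, 18, 30, 42.
3rd diffs: 12, 12, 12 (constant).
Newton forward-difference form: a_n = 3 + 1·C(n,1) + 6·C(n,2) + 12·C(n,3).
At n = 11: n = 11, so a_{11} = 3 + 11 + 330 + 1980 = 2324.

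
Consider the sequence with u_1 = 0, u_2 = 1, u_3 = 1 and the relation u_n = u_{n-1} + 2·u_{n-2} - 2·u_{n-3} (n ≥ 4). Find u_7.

u_4 = 3;  u_5 = 3;  u_6 = 7;  u_7 = 7.

7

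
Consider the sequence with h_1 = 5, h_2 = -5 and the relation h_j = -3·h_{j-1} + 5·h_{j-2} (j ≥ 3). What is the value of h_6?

h_3 = 40, h_4 = -145, h_5 = 635, h_6 = -2630.

-2630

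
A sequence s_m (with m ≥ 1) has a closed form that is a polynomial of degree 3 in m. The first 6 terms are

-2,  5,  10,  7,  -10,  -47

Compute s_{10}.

-515

1st diffs: 7, 5, -3, -17, -37.
2nd diffs: -2, -8, -14, -20.
3rd diffs: -6, -6, -6 (constant).
So s_m = -m^3 + 5m^2 - m - 5.
Evaluating at m = 10 gives s_{10} = -515.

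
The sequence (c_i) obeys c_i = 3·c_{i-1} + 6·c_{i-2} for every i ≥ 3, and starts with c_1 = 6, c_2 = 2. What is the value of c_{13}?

Applying the relation repeatedly:
c_3 = 42  c_4 = 138  c_5 = 666  …  c_{10} = 1040202  c_{11} = 4548474  c_{12} = 19886634  c_{13} = 86950746.

86950746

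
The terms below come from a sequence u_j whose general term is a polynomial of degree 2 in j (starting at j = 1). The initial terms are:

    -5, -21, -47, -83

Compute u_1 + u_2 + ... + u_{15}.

1st diffs: -16, -26, -36.
2nd diffs: -10, -10 (constant).
Newton forward-difference form: u_j = -5 + (-16)·C(j-1,1) + (-10)·C(j-1,2).
Continuing: …, -129, -185, -251, -327, …, u_{15} = -1139.
Summing j = 1..15 (15 terms) gives -6305.

-6305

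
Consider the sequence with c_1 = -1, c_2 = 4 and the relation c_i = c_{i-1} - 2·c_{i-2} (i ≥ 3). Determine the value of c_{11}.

Applying the relation repeatedly:
c_3 = 6  c_4 = -2  c_5 = -14  c_6 = -10  c_7 = 18  c_8 = 38  c_9 = 2  c_{10} = -74  c_{11} = -78.

-78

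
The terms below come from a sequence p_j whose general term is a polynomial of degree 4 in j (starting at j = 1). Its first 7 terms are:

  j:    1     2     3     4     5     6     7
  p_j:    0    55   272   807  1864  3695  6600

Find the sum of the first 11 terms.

1st diffs: 55, 217, 535, 1057, 1831, 2905.
2nd diffs: 162, 318, 522, 774, 1074.
3rd diffs: 156, 204, 252, 300.
4th diffs: 48, 48, 48 (constant).
Newton forward-difference form: p_j = 55·C(j-1,1) + 162·C(j-1,2) + 156·C(j-1,3) + 48·C(j-1,4).
Continuing: 10927, 17072, 25479, 36640.
Summing j = 1..11 (11 terms) gives 103411.

103411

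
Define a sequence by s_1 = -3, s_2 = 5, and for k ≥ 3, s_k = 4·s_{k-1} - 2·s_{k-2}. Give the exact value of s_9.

44112

Step forward from the initial values:
s_3 = 26  s_4 = 94  s_5 = 324  s_6 = 1108  s_7 = 3784  s_8 = 12920  s_9 = 44112.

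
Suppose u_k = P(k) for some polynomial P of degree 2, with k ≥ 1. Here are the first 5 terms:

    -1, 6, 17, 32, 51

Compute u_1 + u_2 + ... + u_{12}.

1st diffs: 7, 11, 15, 19.
2nd diffs: 4, 4, 4 (constant).
So u_k = 2k^2 + k - 4.
Continuing: …, 74, 101, 132, 167, …, u_{12} = 296.
Summing k = 1..12 (12 terms) gives 1330.

1330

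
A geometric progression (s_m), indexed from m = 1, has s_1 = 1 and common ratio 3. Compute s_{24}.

94143178827

s_m = 1·3^(m-1).
s_{24} = 1·3^23 = 94143178827.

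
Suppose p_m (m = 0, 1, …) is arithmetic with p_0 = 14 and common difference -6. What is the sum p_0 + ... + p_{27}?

p_m = 14 + (m - 0)·(-6).
p_{27} = -148; S = 28·(14 + (-148))/2 = -1876.

-1876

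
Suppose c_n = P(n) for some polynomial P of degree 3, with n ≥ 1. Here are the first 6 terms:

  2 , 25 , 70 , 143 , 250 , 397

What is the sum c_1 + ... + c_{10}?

4955

1st diffs: 23, 45, 73, 107, 147.
2nd diffs: 22, 28, 34, 40.
3rd diffs: 6, 6, 6 (constant).
Newton forward-difference form: c_n = 2 + 23·C(n-1,1) + 22·C(n-1,2) + 6·C(n-1,3).
Continuing: 590, 835, 1138, 1505.
Summing n = 1..10 (10 terms) gives 4955.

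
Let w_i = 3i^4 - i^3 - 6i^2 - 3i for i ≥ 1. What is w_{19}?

381881

w_{19} = 3·19^4 - 1·19^3 - 6·19^2 - 3·19 = 381881.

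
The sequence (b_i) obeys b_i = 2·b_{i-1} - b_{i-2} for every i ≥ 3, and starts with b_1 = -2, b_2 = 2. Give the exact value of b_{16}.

Iterate the recurrence:
b_3 = 6  b_4 = 10  b_5 = 14  …  b_{13} = 46  b_{14} = 50  b_{15} = 54  b_{16} = 58.
(Characteristic roots are 1 and 1.)

58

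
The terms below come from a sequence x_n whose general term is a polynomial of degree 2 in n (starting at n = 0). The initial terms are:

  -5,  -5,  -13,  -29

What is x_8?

-229

1st diffs: 0, -8, -16.
2nd diffs: -8, -8 (constant).
Newton forward-difference form: x_n = -5 + (-8)·C(n,2).
At n = 8: n = 8, so x_8 = -5 - 224 = -229.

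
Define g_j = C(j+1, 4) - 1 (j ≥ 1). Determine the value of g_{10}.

329

C(11, 4) = 330, so g_{10} = 329.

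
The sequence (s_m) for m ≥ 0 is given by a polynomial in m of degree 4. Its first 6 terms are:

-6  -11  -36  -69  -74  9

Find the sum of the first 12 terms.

20146

1st diffs: -5, -25, -33, -5, 83.
2nd diffs: -20, -8, 28, 88.
3rd diffs: 12, 36, 60.
4th diffs: 24, 24 (constant).
Newton forward-difference form: s_m = -6 + (-5)·C(m,1) + (-20)·C(m,2) + 12·C(m,3) + 24·C(m,4).
Continuing: …, 264, 799, 1746, 3261, …, s_{11} = 8739.
Summing m = 0..11 (12 terms) gives 20146.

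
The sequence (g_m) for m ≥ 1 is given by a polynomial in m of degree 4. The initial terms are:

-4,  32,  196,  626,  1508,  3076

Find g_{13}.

1st diffs: 36, 164, 430, 882, 1568.
2nd diffs: 128, 266, 452, 686.
3rd diffs: 138, 186, 234.
4th diffs: 48, 48 (constant).
Newton forward-difference form: g_m = -4 + 36·C(m-1,1) + 128·C(m-1,2) + 138·C(m-1,3) + 48·C(m-1,4).
At m = 13: m-1 = 12, so g_{13} = -4 + 432 + 8448 + 30360 + 23760 = 62996.

62996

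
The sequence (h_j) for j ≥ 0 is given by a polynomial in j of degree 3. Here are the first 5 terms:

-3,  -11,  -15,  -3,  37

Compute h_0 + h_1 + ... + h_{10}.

4147

1st diffs: -8, -4, 12, 40.
2nd diffs: 4, 16, 28.
3rd diffs: 12, 12 (constant).
So h_j = 2j^3 - 4j^2 - 6j - 3.
Continuing: …, 117, 249, 445, 717, …, h_{10} = 1537.
Summing j = 0..10 (11 terms) gives 4147.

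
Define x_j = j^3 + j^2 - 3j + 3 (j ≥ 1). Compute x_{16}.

4307

x_{16} = 1·16^3 + 1·16^2 - 3·16 + 3 = 4307.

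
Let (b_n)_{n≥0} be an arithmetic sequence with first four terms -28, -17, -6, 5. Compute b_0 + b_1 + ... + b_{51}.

Common difference d = 11.
b_n = -28 + (n - 0)·11.
b_{51} = 533; S = 52·(-28 + 533)/2 = 13130.

13130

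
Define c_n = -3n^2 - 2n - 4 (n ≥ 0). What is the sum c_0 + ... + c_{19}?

Over n = 0..19: Σn = 190, Σn² = 2470.
Total = (-3)·2470 + (-2)·190 + (-4)·20 = -7870.

-7870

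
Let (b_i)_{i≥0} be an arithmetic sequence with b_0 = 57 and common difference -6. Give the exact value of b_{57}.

-285

b_i = 57 + (i - 0)·(-6).
b_{57} = 57 + 57·(-6) = -285.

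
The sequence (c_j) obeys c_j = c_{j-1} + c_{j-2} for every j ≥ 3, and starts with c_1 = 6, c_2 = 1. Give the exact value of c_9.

99

Compute successive terms:
c_3 = 7;  c_4 = 8;  c_5 = 15;  c_6 = 23;  c_7 = 38;  c_8 = 61;  c_9 = 99.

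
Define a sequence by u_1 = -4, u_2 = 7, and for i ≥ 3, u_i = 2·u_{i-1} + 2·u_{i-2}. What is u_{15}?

u_3 = 6;  u_4 = 26;  u_5 = 64;  …;  u_{12} = 74400;  u_{13} = 203264;  u_{14} = 555328;  u_{15} = 1517184.

1517184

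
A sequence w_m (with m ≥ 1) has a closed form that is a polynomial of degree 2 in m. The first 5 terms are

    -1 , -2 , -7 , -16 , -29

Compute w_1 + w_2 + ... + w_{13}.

-1235

1st diffs: -1, -5, -9, -13.
2nd diffs: -4, -4, -4 (constant).
Newton forward-difference form: w_m = -1 + (-1)·C(m-1,1) + (-4)·C(m-1,2).
Continuing: …, -46, -67, -92, -121, …, w_{13} = -277.
Summing m = 1..13 (13 terms) gives -1235.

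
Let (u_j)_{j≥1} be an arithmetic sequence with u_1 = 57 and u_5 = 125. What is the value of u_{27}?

499

Common difference d = (125 - 57) / (5 - 1) = 17.
u_j = 57 + (j - 1)·17.
u_{27} = 57 + 26·17 = 499.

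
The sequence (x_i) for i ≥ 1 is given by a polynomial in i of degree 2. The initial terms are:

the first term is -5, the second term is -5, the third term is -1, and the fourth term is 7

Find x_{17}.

1st diffs: 0, 4, 8.
2nd diffs: 4, 4 (constant).
So x_i = 2i^2 - 6i - 1.
Evaluating at i = 17 gives x_{17} = 475.

475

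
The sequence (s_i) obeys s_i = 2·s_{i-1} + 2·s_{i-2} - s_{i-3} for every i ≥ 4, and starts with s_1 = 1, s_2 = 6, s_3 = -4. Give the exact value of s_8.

Step forward from the initial values:
s_4 = 3, s_5 = -8, s_6 = -6, s_7 = -31, s_8 = -66.

-66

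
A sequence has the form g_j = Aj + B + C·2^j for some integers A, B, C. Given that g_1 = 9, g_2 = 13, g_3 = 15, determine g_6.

-23

Write the equations: A + B + 2C = 9; 2A + B + 4C = 13; 3A + B + 8C = 15.
Subtracting the first from the second: A + 2C = 4.
Subtracting the second from the third: A + 4C = 2.
Solving: C = -1, A = 6, then B = 5.
Hence g_6 = 6·6 + 5 + (-1)·64 = -23.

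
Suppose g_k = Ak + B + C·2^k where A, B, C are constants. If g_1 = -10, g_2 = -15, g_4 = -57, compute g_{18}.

-1048527

The three given values yield: A + B + 2C = -10; 2A + B + 4C = -15; 4A + B + 16C = -57.
Subtracting the first from the second: A + 2C = -5.
Subtracting the second from the third: 2A + 12C = -42.
Solving: C = -4, A = 3, then B = -5.
Therefore g_{18} = 54 + (-5) + (-4)·262144 = -1048527.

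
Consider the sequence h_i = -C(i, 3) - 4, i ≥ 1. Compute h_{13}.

C(13, 3) = 286, so h_{13} = -290.

-290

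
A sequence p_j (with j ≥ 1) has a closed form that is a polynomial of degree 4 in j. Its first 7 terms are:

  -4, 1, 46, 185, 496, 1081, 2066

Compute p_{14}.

35785

1st diffs: 5, 45, 139, 311, 585, 985.
2nd diffs: 40, 94, 172, 274, 400.
3rd diffs: 54, 78, 102, 126.
4th diffs: 24, 24, 24 (constant).
Newton forward-difference form: p_j = -4 + 5·C(j-1,1) + 40·C(j-1,2) + 54·C(j-1,3) + 24·C(j-1,4).
At j = 14: j-1 = 13, so p_{14} = -4 + 65 + 3120 + 15444 + 17160 = 35785.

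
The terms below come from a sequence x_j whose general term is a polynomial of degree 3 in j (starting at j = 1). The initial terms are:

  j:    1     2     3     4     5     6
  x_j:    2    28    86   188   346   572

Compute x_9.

1778

1st diffs: 26, 58, 102, 158, 226.
2nd diffs: 32, 44, 56, 68.
3rd diffs: 12, 12, 12 (constant).
Newton forward-difference form: x_j = 2 + 26·C(j-1,1) + 32·C(j-1,2) + 12·C(j-1,3).
At j = 9: j-1 = 8, so x_9 = 2 + 208 + 896 + 672 = 1778.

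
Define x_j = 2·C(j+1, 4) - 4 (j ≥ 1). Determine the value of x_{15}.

C(16, 4) = 1820, so x_{15} = 3636.

3636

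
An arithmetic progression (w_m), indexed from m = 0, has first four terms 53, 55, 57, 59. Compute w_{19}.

91

Common difference d = 2.
w_m = 53 + (m - 0)·2.
w_{19} = 53 + 19·2 = 91.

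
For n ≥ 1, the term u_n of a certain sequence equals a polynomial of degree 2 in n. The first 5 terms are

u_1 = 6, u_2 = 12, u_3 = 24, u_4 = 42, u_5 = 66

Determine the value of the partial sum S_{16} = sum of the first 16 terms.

1st diffs: 6, 12, 18, 24.
2nd diffs: 6, 6, 6 (constant).
Newton forward-difference form: u_n = 6 + 6·C(n-1,1) + 6·C(n-1,2).
Continuing: …, 96, 132, 174, 222, …, u_{16} = 726.
Summing n = 1..16 (16 terms) gives 4176.

4176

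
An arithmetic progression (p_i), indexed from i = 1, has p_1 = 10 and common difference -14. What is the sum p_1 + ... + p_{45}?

-13410

p_i = 10 + (i - 1)·(-14).
p_{45} = -606; S = 45·(10 + (-606))/2 = -13410.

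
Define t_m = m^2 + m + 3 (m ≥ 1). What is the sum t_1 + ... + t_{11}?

605

Over m = 1..11: Σm = 66, Σm² = 506.
Total = (1)·506 + (1)·66 + (3)·11 = 605.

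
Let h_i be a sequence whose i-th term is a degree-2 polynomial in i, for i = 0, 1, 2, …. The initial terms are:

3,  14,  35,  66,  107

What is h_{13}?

926

1st diffs: 11, 21, 31, 41.
2nd diffs: 10, 10, 10 (constant).
So h_i = 5i^2 + 6i + 3.
Evaluating at i = 13 gives h_{13} = 926.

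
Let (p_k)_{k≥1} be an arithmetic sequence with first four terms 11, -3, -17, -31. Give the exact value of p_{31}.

Common difference d = -14.
p_k = 11 + (k - 1)·(-14).
p_{31} = 11 + 30·(-14) = -409.

-409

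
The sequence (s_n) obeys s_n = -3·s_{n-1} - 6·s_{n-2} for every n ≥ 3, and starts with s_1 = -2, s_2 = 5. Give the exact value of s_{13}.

Iterate the recurrence:
s_3 = -3; s_4 = -21; s_5 = 81; …; s_{10} = 891; s_{11} = 12393; s_{12} = -42525; s_{13} = 53217.

53217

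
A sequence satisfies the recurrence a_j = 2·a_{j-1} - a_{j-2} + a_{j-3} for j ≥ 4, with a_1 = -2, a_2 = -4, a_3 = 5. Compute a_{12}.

731

Iterate the recurrence:
a_4 = 12, a_5 = 15, a_6 = 23, a_7 = 43, a_8 = 78, a_9 = 136, a_{10} = 237, a_{11} = 416, a_{12} = 731.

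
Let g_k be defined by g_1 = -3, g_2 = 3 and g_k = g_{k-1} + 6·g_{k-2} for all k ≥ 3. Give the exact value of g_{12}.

-101373

Applying the relation repeatedly:
g_3 = -15, g_4 = 3, g_5 = -87, g_6 = -69, g_7 = -591, g_8 = -1005, g_9 = -4551, g_{10} = -10581, g_{11} = -37887, g_{12} = -101373.
(Characteristic roots are 3 and -2.)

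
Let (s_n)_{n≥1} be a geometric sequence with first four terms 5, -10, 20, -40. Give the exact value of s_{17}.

327680

Common ratio r = -2.
s_n = 5·(-2)^(n-1).
s_{17} = 5·(-2)^16 = 327680.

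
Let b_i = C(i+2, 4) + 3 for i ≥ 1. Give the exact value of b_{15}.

2383

C(17, 4) = 2380, so b_{15} = 2383.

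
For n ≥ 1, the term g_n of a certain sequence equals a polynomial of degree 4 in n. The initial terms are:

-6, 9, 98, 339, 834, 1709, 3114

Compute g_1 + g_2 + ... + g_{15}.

1st diffs: 15, 89, 241, 495, 875, 1405.
2nd diffs: 74, 152, 254, 380, 530.
3rd diffs: 78, 102, 126, 150.
4th diffs: 24, 24, 24 (constant).
So g_n = n^4 + 3n^3 - 6n^2 - 3n - 1.
Continuing: …, 5223, 8234, 12369, 17874, …, g_{15} = 59354.
Summing n = 1..15 (15 terms) gives 213697.

213697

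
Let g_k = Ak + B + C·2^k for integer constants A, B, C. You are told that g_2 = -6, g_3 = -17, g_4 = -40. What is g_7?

-373

Write the equations: 2A + B + 4C = -6; 3A + B + 8C = -17; 4A + B + 16C = -40.
Subtracting the first from the second: A + 4C = -11.
Subtracting the second from the third: A + 8C = -23.
Solving: C = -3, A = 1, then B = 4.
Hence g_7 = 1·7 + 4 + (-3)·128 = -373.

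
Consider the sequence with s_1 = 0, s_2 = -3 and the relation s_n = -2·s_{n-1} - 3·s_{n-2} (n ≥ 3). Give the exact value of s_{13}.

-1380

Iterate the recurrence:
s_3 = 6  s_4 = -3  s_5 = -12  …  s_{10} = -219  s_{11} = -66  s_{12} = 789  s_{13} = -1380.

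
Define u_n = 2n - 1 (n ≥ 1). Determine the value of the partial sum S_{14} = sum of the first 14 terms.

196

Over n = 1..14: Σn = 105.
Total = (2)·105 + (-1)·14 = 196.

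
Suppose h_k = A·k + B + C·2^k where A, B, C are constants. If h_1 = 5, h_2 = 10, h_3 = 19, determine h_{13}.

Plug in k = 1, 2, 3: A + B + 2C = 5; 2A + B + 4C = 10; 3A + B + 8C = 19.
Subtracting the first from the second: A + 2C = 5.
Subtracting the second from the third: A + 4C = 9.
Solving: C = 2, A = 1, then B = 0.
Therefore h_{13} = 13 + 0 + 2·8192 = 16397.

16397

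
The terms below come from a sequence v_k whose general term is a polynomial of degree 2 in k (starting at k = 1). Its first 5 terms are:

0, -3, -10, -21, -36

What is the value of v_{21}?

-820

1st diffs: -3, -7, -11, -15.
2nd diffs: -4, -4, -4 (constant).
Newton forward-difference form: v_k = (-3)·C(k-1,1) + (-4)·C(k-1,2).
At k = 21: k-1 = 20, so v_{21} = -60 - 760 = -820.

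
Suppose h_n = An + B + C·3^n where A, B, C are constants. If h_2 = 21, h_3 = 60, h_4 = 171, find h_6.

The three given values yield: 2A + B + 9C = 21; 3A + B + 27C = 60; 4A + B + 81C = 171.
Subtracting the first from the second: A + 18C = 39.
Subtracting the second from the third: A + 54C = 111.
Solving: C = 2, A = 3, then B = -3.
Therefore h_6 = 18 + (-3) + 2·729 = 1473.

1473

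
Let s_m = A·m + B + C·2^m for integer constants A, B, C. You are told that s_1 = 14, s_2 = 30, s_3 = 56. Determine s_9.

2612

The three given values yield: A + B + 2C = 14; 2A + B + 4C = 30; 3A + B + 8C = 56.
Subtracting the first from the second: A + 2C = 16.
Subtracting the second from the third: A + 4C = 26.
Solving: C = 5, A = 6, then B = -2.
Hence s_9 = 6·9 + (-2) + 5·512 = 2612.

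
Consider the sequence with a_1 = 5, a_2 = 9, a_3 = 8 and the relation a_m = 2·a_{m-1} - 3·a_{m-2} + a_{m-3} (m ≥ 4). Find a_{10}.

Applying the relation repeatedly:
a_4 = -6; a_5 = -27; a_6 = -28; a_7 = 19; a_8 = 95; a_9 = 105; a_{10} = -56.

-56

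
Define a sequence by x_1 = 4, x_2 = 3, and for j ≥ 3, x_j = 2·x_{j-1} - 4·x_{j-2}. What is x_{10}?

Iterate the recurrence:
x_3 = -10;  x_4 = -32;  x_5 = -24;  x_6 = 80;  x_7 = 256;  x_8 = 192;  x_9 = -640;  x_{10} = -2048.

-2048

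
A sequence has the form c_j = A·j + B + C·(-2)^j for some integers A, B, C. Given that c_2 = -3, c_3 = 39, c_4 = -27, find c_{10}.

-3015

Plug in j = 2, 3, 4: 2A + B + 4C = -3; 3A + B - 8C = 39; 4A + B + 16C = -27.
Subtracting the first from the second: A - 12C = 42.
Subtracting the second from the third: A + 24C = -66.
Solving: C = -3, A = 6, then B = -3.
Therefore c_{10} = 60 + (-3) + (-3)·1024 = -3015.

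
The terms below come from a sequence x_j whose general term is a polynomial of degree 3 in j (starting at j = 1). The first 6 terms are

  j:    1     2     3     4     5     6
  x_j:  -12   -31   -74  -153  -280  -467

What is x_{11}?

-2722

1st diffs: -19, -43, -79, -127, -187.
2nd diffs: -24, -36, -48, -60.
3rd diffs: -12, -12, -12 (constant).
So x_j = -2j^3 - 5j - 5.
Evaluating at j = 11 gives x_{11} = -2722.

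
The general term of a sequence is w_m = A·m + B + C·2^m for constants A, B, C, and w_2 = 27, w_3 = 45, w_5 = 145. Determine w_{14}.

Plug in m = 2, 3, 5: 2A + B + 4C = 27; 3A + B + 8C = 45; 5A + B + 32C = 145.
Subtracting the first from the second: A + 4C = 18.
Subtracting the second from the third: 2A + 24C = 100.
Solving: C = 4, A = 2, then B = 7.
So w_m = 2·m + 7 + 4·2^m; at m=14 this is 65571.

65571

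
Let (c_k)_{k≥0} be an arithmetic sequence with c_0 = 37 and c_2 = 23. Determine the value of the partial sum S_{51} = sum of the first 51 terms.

-7038

Common difference d = (23 - 37) / (2 - 0) = -7.
c_k = 37 + (k - 0)·(-7).
c_{50} = -313; S = 51·(37 + (-313))/2 = -7038.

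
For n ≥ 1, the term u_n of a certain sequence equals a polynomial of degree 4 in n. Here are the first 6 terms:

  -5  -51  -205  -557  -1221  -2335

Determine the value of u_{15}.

-67261

1st diffs: -46, -154, -352, -664, -1114.
2nd diffs: -108, -198, -312, -450.
3rd diffs: -90, -114, -138.
4th diffs: -24, -24 (constant).
So u_n = -n^4 - 5n^3 + n^2 + n - 1.
Evaluating at n = 15 gives u_{15} = -67261.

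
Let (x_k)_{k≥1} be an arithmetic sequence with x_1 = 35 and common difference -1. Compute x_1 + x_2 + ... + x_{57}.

399

x_k = 35 + (k - 1)·(-1).
x_{57} = -21; S = 57·(35 + (-21))/2 = 399.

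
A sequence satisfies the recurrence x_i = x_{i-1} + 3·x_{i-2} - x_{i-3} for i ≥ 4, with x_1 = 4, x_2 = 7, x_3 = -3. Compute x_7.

23

Iterate the recurrence:
x_4 = 14, x_5 = -2, x_6 = 43, x_7 = 23.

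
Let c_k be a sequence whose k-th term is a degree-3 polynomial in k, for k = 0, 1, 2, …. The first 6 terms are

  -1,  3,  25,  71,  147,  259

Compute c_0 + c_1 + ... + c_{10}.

5159

1st diffs: 4, 22, 46, 76, 112.
2nd diffs: 18, 24, 30, 36.
3rd diffs: 6, 6, 6 (constant).
So c_k = k^3 + 6k^2 - 3k - 1.
Continuing: …, 413, 615, 871, 1187, …, c_{10} = 1569.
Summing k = 0..10 (11 terms) gives 5159.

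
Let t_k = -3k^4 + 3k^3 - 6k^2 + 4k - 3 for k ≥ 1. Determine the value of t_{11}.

-40615

t_{11} = -3·11^4 + 3·11^3 - 6·11^2 + 4·11 - 3 = -40615.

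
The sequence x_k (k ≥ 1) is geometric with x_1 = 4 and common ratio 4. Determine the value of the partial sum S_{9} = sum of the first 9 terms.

349524

x_k = 4·4^(k-1).
S = 4·(4^9 - 1)/(4 - 1) = 4·(262144 - 1)/(3) = 349524.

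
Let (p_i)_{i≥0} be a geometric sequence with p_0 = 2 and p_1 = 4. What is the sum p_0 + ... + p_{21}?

Common ratio r = 2.
p_i = 2·2^(i-0).
S = 2·(2^22 - 1)/(2 - 1) = 2·(4194304 - 1)/(1) = 8388606.

8388606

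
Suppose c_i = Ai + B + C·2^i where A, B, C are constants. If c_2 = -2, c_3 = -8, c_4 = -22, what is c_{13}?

-16356

The three given values yield: 2A + B + 4C = -2; 3A + B + 8C = -8; 4A + B + 16C = -22.
Subtracting the first from the second: A + 4C = -6.
Subtracting the second from the third: A + 8C = -14.
Solving: C = -2, A = 2, then B = 2.
Hence c_{13} = 2·13 + 2 + (-2)·8192 = -16356.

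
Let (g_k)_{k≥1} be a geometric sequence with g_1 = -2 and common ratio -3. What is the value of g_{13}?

g_k = (-2)·(-3)^(k-1).
g_{13} = (-2)·(-3)^12 = -1062882.

-1062882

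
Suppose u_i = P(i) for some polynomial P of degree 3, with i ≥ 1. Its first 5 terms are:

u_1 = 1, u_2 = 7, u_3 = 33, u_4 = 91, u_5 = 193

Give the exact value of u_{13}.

1st diffs: 6, 26, 58, 102.
2nd diffs: 20, 32, 44.
3rd diffs: 12, 12 (constant).
Newton forward-difference form: u_i = 1 + 6·C(i-1,1) + 20·C(i-1,2) + 12·C(i-1,3).
At i = 13: i-1 = 12, so u_{13} = 1 + 72 + 1320 + 2640 = 4033.

4033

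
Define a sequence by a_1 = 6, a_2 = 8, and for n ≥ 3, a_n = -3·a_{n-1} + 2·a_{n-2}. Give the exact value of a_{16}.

a_3 = -12; a_4 = 52; a_5 = -180; …; a_{13} = -4678356; a_{14} = 16662212; a_{15} = -59343348; a_{16} = 211354468.

211354468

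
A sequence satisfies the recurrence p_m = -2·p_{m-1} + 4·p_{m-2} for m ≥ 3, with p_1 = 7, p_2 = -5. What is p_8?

-11328

Step forward from the initial values:
p_3 = 38; p_4 = -96; p_5 = 344; p_6 = -1072; p_7 = 3520; p_8 = -11328.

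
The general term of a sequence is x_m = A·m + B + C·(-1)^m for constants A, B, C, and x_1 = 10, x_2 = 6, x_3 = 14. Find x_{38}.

78

Write the equations: A + B - C = 10; 2A + B + C = 6; 3A + B - C = 14.
Subtracting the first from the second: A + 2C = -4.
Subtracting the second from the third: A - 2C = 8.
Solving: C = -3, A = 2, then B = 5.
Therefore x_{38} = 76 + 5 + (-3)·1 = 78.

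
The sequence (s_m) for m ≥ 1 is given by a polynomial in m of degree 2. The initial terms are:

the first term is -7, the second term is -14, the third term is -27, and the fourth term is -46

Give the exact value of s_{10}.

-286

1st diffs: -7, -13, -19.
2nd diffs: -6, -6 (constant).
Newton forward-difference form: s_m = -7 + (-7)·C(m-1,1) + (-6)·C(m-1,2).
At m = 10: m-1 = 9, so s_{10} = -7 - 63 - 216 = -286.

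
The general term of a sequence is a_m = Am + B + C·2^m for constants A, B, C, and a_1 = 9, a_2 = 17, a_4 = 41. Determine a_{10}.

At m = 1, 2, 4: A + B + 2C = 9; 2A + B + 4C = 17; 4A + B + 16C = 41.
Subtracting the first from the second: A + 2C = 8.
Subtracting the second from the third: 2A + 12C = 24.
Solving: C = 1, A = 6, then B = 1.
Hence a_{10} = 6·10 + 1 + 1·1024 = 1085.

1085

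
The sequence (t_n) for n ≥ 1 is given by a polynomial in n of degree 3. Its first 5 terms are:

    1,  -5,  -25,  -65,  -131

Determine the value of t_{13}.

1st diffs: -6, -20, -40, -66.
2nd diffs: -14, -20, -26.
3rd diffs: -6, -6 (constant).
Newton forward-difference form: t_n = 1 + (-6)·C(n-1,1) + (-14)·C(n-1,2) + (-6)·C(n-1,3).
At n = 13: n-1 = 12, so t_{13} = 1 - 72 - 924 - 1320 = -2315.

-2315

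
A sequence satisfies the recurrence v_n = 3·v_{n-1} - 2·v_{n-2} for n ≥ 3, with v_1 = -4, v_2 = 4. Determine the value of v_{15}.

v_3 = 20  v_4 = 52  v_5 = 116  …  v_{12} = 16372  v_{13} = 32756  v_{14} = 65524  v_{15} = 131060.
(Characteristic roots are 2 and 1.)

131060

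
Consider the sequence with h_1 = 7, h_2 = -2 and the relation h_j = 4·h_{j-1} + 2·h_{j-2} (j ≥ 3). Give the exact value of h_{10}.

h_3 = 6;  h_4 = 20;  h_5 = 92;  h_6 = 408;  h_7 = 1816;  h_8 = 8080;  h_9 = 35952;  h_{10} = 159968.

159968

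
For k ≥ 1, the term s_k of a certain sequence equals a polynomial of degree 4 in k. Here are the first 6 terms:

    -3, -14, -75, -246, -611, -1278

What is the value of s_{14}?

1st diffs: -11, -61, -171, -365, -667.
2nd diffs: -50, -110, -194, -302.
3rd diffs: -60, -84, -108.
4th diffs: -24, -24 (constant).
Newton forward-difference form: s_k = -3 + (-11)·C(k-1,1) + (-50)·C(k-1,2) + (-60)·C(k-1,3) + (-24)·C(k-1,4).
At k = 14: k-1 = 13, so s_{14} = -3 - 143 - 3900 - 17160 - 17160 = -38366.

-38366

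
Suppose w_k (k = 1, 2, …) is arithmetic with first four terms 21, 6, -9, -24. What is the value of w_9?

-99

Common difference d = -15.
w_k = 21 + (k - 1)·(-15).
w_9 = 21 + 8·(-15) = -99.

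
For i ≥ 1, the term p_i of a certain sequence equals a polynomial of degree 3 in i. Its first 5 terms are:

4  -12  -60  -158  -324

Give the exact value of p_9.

-2028

1st diffs: -16, -48, -98, -166.
2nd diffs: -32, -50, -68.
3rd diffs: -18, -18 (constant).
Newton forward-difference form: p_i = 4 + (-16)·C(i-1,1) + (-32)·C(i-1,2) + (-18)·C(i-1,3).
At i = 9: i-1 = 8, so p_9 = 4 - 128 - 896 - 1008 = -2028.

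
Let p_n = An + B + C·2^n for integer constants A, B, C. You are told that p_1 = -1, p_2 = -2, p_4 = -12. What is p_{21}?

Write the equations: A + B + 2C = -1; 2A + B + 4C = -2; 4A + B + 16C = -12.
Subtracting the first from the second: A + 2C = -1.
Subtracting the second from the third: 2A + 12C = -10.
Solving: C = -1, A = 1, then B = 0.
Therefore p_{21} = 21 + 0 + (-1)·2097152 = -2097131.

-2097131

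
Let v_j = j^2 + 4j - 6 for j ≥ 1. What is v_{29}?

v_{29} = 1·29^2 + 4·29 - 6 = 951.

951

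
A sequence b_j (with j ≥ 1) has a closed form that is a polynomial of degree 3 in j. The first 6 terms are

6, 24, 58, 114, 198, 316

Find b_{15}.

3898

1st diffs: 18, 34, 56, 84, 118.
2nd diffs: 16, 22, 28, 34.
3rd diffs: 6, 6, 6 (constant).
Newton forward-difference form: b_j = 6 + 18·C(j-1,1) + 16·C(j-1,2) + 6·C(j-1,3).
At j = 15: j-1 = 14, so b_{15} = 6 + 252 + 1456 + 2184 = 3898.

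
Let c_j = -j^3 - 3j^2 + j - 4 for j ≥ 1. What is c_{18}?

-6790

c_{18} = -1·18^3 - 3·18^2 + 1·18 - 4 = -6790.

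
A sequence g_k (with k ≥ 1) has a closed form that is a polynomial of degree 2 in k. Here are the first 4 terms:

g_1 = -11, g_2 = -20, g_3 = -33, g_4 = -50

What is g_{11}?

1st diffs: -9, -13, -17.
2nd diffs: -4, -4 (constant).
So g_k = -2k^2 - 3k - 6.
Evaluating at k = 11 gives g_{11} = -281.

-281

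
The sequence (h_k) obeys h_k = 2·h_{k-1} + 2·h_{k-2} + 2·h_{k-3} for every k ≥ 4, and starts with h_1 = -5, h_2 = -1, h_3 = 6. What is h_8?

252

Applying the relation repeatedly:
h_4 = 0  h_5 = 10  h_6 = 32  h_7 = 84  h_8 = 252.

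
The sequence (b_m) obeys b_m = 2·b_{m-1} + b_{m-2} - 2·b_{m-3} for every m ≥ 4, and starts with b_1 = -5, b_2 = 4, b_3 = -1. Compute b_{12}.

2732

Step forward from the initial values:
b_4 = 12, b_5 = 15, b_6 = 44, b_7 = 79, b_8 = 172, b_9 = 335, b_{10} = 684, b_{11} = 1359, b_{12} = 2732.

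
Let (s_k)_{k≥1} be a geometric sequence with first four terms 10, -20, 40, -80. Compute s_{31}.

10737418240

Common ratio r = -2.
s_k = 10·(-2)^(k-1).
s_{31} = 10·(-2)^30 = 10737418240.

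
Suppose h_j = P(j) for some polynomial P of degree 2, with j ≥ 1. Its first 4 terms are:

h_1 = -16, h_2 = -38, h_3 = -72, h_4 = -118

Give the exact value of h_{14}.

-1238

1st diffs: -22, -34, -46.
2nd diffs: -12, -12 (constant).
So h_j = -6j^2 - 4j - 6.
Evaluating at j = 14 gives h_{14} = -1238.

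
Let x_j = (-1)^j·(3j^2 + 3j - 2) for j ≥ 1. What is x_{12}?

466

(-1)^12 = 1; 3j^2 + 3j - 2 at j=12 is 466; so x_{12} = 466.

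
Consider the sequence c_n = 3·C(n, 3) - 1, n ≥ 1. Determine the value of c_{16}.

C(16, 3) = 560, so c_{16} = 1679.

1679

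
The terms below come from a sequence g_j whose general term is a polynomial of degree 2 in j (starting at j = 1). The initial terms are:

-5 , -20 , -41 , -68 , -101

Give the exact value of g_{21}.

-1445

1st diffs: -15, -21, -27, -33.
2nd diffs: -6, -6, -6 (constant).
Newton forward-difference form: g_j = -5 + (-15)·C(j-1,1) + (-6)·C(j-1,2).
At j = 21: j-1 = 20, so g_{21} = -5 - 300 - 1140 = -1445.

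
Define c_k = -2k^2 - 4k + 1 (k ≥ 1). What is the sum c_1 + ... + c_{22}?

-8580

Over k = 1..22: Σk = 253, Σk² = 3795.
Total = (-2)·3795 + (-4)·253 + (1)·22 = -8580.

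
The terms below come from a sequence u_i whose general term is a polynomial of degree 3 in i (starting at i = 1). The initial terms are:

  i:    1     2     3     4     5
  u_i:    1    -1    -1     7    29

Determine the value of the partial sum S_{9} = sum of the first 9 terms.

861

1st diffs: -2, 0, 8, 22.
2nd diffs: 2, 8, 14.
3rd diffs: 6, 6 (constant).
Newton forward-difference form: u_i = 1 + (-2)·C(i-1,1) + 2·C(i-1,2) + 6·C(i-1,3).
Continuing: 71, 139, 239, 377.
Summing i = 1..9 (9 terms) gives 861.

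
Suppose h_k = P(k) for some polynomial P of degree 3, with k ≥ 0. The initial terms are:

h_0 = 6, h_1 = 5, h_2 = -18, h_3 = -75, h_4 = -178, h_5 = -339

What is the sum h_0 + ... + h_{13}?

1st diffs: -1, -23, -57, -103, -161.
2nd diffs: -22, -34, -46, -58.
3rd diffs: -12, -12, -12 (constant).
Newton forward-difference form: h_k = 6 + (-1)·C(k,1) + (-22)·C(k,2) + (-12)·C(k,3).
Continuing: …, -570, -883, -1290, -1803, …, h_{13} = -5155.
Summing k = 0..13 (14 terms) gives -20027.

-20027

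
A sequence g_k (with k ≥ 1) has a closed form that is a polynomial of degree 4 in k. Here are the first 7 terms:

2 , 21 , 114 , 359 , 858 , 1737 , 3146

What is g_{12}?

1st diffs: 19, 93, 245, 499, 879, 1409.
2nd diffs: 74, 152, 254, 380, 530.
3rd diffs: 78, 102, 126, 150.
4th diffs: 24, 24, 24 (constant).
So g_k = k^4 + 3k^3 - 6k^2 + k + 3.
Evaluating at k = 12 gives g_{12} = 25071.

25071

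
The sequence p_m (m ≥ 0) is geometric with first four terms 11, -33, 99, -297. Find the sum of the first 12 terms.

Common ratio r = -3.
p_m = 11·(-3)^(m-0).
S = 11·((-3)^12 - 1)/(-3 - 1) = 11·(531441 - 1)/(-4) = -1461460.

-1461460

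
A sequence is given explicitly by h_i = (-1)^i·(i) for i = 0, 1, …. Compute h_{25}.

-25

(-1)^25 = -1; i at i=25 is 25; so h_{25} = -25.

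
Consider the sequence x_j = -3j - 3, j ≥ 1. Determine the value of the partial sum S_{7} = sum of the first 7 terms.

Over j = 1..7: Σj = 28.
Total = (-3)·28 + (-3)·7 = -105.

-105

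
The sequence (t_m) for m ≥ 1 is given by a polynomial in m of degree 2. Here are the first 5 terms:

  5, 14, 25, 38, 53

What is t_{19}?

473

1st diffs: 9, 11, 13, 15.
2nd diffs: 2, 2, 2 (constant).
Newton forward-difference form: t_m = 5 + 9·C(m-1,1) + 2·C(m-1,2).
At m = 19: m-1 = 18, so t_{19} = 5 + 162 + 306 = 473.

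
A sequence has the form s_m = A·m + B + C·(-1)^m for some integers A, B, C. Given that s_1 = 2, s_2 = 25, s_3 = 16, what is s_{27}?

184

Plug in m = 1, 2, 3: A + B - C = 2; 2A + B + C = 25; 3A + B - C = 16.
Subtracting the first from the second: A + 2C = 23.
Subtracting the second from the third: A - 2C = -9.
Solving: C = 8, A = 7, then B = 3.
So s_m = 7·m + 3 + 8·(-1)^m; at m=27 this is 184.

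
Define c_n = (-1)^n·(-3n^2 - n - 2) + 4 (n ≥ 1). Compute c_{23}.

(-1)^23 = -1; -3n^2 - n - 2 at n=23 is -1612; so c_{23} = 1616.

1616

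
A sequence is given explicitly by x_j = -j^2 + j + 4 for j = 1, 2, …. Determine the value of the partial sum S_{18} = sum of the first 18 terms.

Over j = 1..18: Σj = 171, Σj² = 2109.
Total = (-1)·2109 + (1)·171 + (4)·18 = -1866.

-1866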